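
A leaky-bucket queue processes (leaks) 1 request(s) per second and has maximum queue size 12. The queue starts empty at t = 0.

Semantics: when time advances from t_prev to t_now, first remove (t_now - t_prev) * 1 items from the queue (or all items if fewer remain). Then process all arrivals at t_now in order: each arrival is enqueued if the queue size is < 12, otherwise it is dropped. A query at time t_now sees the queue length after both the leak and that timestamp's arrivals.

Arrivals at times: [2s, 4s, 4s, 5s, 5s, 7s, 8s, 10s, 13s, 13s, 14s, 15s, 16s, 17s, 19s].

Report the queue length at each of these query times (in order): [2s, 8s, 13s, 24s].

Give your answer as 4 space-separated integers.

Queue lengths at query times:
  query t=2s: backlog = 1
  query t=8s: backlog = 2
  query t=13s: backlog = 2
  query t=24s: backlog = 0

Answer: 1 2 2 0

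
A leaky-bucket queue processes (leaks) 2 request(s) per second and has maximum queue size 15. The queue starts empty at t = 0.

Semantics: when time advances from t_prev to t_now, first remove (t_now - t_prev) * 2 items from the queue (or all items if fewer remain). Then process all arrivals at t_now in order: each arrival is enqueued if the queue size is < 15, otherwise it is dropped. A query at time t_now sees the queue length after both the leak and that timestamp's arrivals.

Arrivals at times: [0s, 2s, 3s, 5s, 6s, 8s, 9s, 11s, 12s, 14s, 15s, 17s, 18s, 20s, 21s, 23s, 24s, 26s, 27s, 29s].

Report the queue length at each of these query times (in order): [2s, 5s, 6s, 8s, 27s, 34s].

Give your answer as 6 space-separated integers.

Answer: 1 1 1 1 1 0

Derivation:
Queue lengths at query times:
  query t=2s: backlog = 1
  query t=5s: backlog = 1
  query t=6s: backlog = 1
  query t=8s: backlog = 1
  query t=27s: backlog = 1
  query t=34s: backlog = 0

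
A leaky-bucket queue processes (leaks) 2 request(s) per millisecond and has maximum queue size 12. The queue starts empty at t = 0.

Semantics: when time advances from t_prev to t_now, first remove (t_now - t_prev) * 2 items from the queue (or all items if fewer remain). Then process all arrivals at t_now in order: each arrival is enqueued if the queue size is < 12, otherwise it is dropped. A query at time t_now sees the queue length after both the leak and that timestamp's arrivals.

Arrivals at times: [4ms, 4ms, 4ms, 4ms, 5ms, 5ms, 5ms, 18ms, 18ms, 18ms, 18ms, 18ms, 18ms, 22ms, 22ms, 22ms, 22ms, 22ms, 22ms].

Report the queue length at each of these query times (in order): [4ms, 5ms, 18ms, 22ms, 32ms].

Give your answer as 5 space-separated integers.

Answer: 4 5 6 6 0

Derivation:
Queue lengths at query times:
  query t=4ms: backlog = 4
  query t=5ms: backlog = 5
  query t=18ms: backlog = 6
  query t=22ms: backlog = 6
  query t=32ms: backlog = 0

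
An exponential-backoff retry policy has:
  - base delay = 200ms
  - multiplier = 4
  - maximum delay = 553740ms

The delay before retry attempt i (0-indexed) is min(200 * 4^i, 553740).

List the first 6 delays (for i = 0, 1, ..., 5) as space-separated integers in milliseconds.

Answer: 200 800 3200 12800 51200 204800

Derivation:
Computing each delay:
  i=0: min(200*4^0, 553740) = 200
  i=1: min(200*4^1, 553740) = 800
  i=2: min(200*4^2, 553740) = 3200
  i=3: min(200*4^3, 553740) = 12800
  i=4: min(200*4^4, 553740) = 51200
  i=5: min(200*4^5, 553740) = 204800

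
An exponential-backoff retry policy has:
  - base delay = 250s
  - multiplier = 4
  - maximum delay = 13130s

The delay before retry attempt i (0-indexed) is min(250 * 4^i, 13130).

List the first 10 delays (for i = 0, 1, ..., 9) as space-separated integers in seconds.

Computing each delay:
  i=0: min(250*4^0, 13130) = 250
  i=1: min(250*4^1, 13130) = 1000
  i=2: min(250*4^2, 13130) = 4000
  i=3: min(250*4^3, 13130) = 13130
  i=4: min(250*4^4, 13130) = 13130
  i=5: min(250*4^5, 13130) = 13130
  i=6: min(250*4^6, 13130) = 13130
  i=7: min(250*4^7, 13130) = 13130
  i=8: min(250*4^8, 13130) = 13130
  i=9: min(250*4^9, 13130) = 13130

Answer: 250 1000 4000 13130 13130 13130 13130 13130 13130 13130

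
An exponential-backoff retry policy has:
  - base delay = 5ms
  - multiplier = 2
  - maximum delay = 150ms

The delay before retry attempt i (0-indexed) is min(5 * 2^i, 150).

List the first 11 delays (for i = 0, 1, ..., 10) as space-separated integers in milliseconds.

Computing each delay:
  i=0: min(5*2^0, 150) = 5
  i=1: min(5*2^1, 150) = 10
  i=2: min(5*2^2, 150) = 20
  i=3: min(5*2^3, 150) = 40
  i=4: min(5*2^4, 150) = 80
  i=5: min(5*2^5, 150) = 150
  i=6: min(5*2^6, 150) = 150
  i=7: min(5*2^7, 150) = 150
  i=8: min(5*2^8, 150) = 150
  i=9: min(5*2^9, 150) = 150
  i=10: min(5*2^10, 150) = 150

Answer: 5 10 20 40 80 150 150 150 150 150 150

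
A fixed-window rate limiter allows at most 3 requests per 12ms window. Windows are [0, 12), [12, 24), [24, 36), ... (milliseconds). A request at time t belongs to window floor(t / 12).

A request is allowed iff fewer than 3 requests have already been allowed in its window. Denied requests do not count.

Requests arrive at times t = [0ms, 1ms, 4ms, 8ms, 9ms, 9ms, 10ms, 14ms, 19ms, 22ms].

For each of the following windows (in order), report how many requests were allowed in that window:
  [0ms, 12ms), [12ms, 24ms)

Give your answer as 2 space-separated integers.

Answer: 3 3

Derivation:
Processing requests:
  req#1 t=0ms (window 0): ALLOW
  req#2 t=1ms (window 0): ALLOW
  req#3 t=4ms (window 0): ALLOW
  req#4 t=8ms (window 0): DENY
  req#5 t=9ms (window 0): DENY
  req#6 t=9ms (window 0): DENY
  req#7 t=10ms (window 0): DENY
  req#8 t=14ms (window 1): ALLOW
  req#9 t=19ms (window 1): ALLOW
  req#10 t=22ms (window 1): ALLOW

Allowed counts by window: 3 3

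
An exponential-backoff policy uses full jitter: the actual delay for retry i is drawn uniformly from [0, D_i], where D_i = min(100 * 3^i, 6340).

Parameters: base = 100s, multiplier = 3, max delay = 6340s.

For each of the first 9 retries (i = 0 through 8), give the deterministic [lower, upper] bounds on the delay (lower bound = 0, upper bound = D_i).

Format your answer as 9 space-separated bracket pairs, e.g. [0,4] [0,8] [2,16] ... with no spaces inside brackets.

Computing bounds per retry:
  i=0: D_i=min(100*3^0,6340)=100, bounds=[0,100]
  i=1: D_i=min(100*3^1,6340)=300, bounds=[0,300]
  i=2: D_i=min(100*3^2,6340)=900, bounds=[0,900]
  i=3: D_i=min(100*3^3,6340)=2700, bounds=[0,2700]
  i=4: D_i=min(100*3^4,6340)=6340, bounds=[0,6340]
  i=5: D_i=min(100*3^5,6340)=6340, bounds=[0,6340]
  i=6: D_i=min(100*3^6,6340)=6340, bounds=[0,6340]
  i=7: D_i=min(100*3^7,6340)=6340, bounds=[0,6340]
  i=8: D_i=min(100*3^8,6340)=6340, bounds=[0,6340]

Answer: [0,100] [0,300] [0,900] [0,2700] [0,6340] [0,6340] [0,6340] [0,6340] [0,6340]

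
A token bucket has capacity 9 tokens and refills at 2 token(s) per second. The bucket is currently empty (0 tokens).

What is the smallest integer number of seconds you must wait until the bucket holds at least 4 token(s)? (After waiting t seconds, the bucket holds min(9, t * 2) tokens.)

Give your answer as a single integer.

Need t * 2 >= 4, so t >= 4/2.
Smallest integer t = ceil(4/2) = 2.

Answer: 2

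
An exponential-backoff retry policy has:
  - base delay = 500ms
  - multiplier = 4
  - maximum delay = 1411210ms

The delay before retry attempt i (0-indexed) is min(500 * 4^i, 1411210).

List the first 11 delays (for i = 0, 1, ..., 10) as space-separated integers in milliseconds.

Answer: 500 2000 8000 32000 128000 512000 1411210 1411210 1411210 1411210 1411210

Derivation:
Computing each delay:
  i=0: min(500*4^0, 1411210) = 500
  i=1: min(500*4^1, 1411210) = 2000
  i=2: min(500*4^2, 1411210) = 8000
  i=3: min(500*4^3, 1411210) = 32000
  i=4: min(500*4^4, 1411210) = 128000
  i=5: min(500*4^5, 1411210) = 512000
  i=6: min(500*4^6, 1411210) = 1411210
  i=7: min(500*4^7, 1411210) = 1411210
  i=8: min(500*4^8, 1411210) = 1411210
  i=9: min(500*4^9, 1411210) = 1411210
  i=10: min(500*4^10, 1411210) = 1411210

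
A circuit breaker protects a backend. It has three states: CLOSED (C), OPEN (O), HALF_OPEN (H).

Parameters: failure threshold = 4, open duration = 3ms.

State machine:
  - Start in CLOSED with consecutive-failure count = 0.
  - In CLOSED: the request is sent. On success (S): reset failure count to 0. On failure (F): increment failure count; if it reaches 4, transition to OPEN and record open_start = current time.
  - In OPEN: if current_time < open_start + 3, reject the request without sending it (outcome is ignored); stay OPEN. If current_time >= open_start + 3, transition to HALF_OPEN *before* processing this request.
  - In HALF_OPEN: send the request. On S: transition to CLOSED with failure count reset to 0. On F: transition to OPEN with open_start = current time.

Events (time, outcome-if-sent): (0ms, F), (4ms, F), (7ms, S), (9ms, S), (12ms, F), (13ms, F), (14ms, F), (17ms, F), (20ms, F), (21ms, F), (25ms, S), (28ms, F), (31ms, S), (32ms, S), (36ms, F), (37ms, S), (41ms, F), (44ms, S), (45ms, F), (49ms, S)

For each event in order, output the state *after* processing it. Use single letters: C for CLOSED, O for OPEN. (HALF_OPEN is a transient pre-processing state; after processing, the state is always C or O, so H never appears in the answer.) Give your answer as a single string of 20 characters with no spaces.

State after each event:
  event#1 t=0ms outcome=F: state=CLOSED
  event#2 t=4ms outcome=F: state=CLOSED
  event#3 t=7ms outcome=S: state=CLOSED
  event#4 t=9ms outcome=S: state=CLOSED
  event#5 t=12ms outcome=F: state=CLOSED
  event#6 t=13ms outcome=F: state=CLOSED
  event#7 t=14ms outcome=F: state=CLOSED
  event#8 t=17ms outcome=F: state=OPEN
  event#9 t=20ms outcome=F: state=OPEN
  event#10 t=21ms outcome=F: state=OPEN
  event#11 t=25ms outcome=S: state=CLOSED
  event#12 t=28ms outcome=F: state=CLOSED
  event#13 t=31ms outcome=S: state=CLOSED
  event#14 t=32ms outcome=S: state=CLOSED
  event#15 t=36ms outcome=F: state=CLOSED
  event#16 t=37ms outcome=S: state=CLOSED
  event#17 t=41ms outcome=F: state=CLOSED
  event#18 t=44ms outcome=S: state=CLOSED
  event#19 t=45ms outcome=F: state=CLOSED
  event#20 t=49ms outcome=S: state=CLOSED

Answer: CCCCCCCOOOCCCCCCCCCC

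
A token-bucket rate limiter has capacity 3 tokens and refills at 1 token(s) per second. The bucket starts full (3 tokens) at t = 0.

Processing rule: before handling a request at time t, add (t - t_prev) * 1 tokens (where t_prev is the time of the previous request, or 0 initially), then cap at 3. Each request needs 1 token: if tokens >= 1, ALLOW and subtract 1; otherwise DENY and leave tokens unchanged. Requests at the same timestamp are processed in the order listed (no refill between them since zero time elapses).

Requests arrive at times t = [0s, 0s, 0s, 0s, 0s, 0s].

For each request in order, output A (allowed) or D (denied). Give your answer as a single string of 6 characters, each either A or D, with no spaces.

Simulating step by step:
  req#1 t=0s: ALLOW
  req#2 t=0s: ALLOW
  req#3 t=0s: ALLOW
  req#4 t=0s: DENY
  req#5 t=0s: DENY
  req#6 t=0s: DENY

Answer: AAADDD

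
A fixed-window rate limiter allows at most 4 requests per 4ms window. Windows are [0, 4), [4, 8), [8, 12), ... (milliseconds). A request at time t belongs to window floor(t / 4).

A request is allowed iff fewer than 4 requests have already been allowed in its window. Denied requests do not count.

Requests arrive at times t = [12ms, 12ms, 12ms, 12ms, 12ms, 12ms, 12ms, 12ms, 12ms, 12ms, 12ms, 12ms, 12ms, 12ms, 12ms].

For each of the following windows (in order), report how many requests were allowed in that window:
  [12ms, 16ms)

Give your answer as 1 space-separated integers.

Answer: 4

Derivation:
Processing requests:
  req#1 t=12ms (window 3): ALLOW
  req#2 t=12ms (window 3): ALLOW
  req#3 t=12ms (window 3): ALLOW
  req#4 t=12ms (window 3): ALLOW
  req#5 t=12ms (window 3): DENY
  req#6 t=12ms (window 3): DENY
  req#7 t=12ms (window 3): DENY
  req#8 t=12ms (window 3): DENY
  req#9 t=12ms (window 3): DENY
  req#10 t=12ms (window 3): DENY
  req#11 t=12ms (window 3): DENY
  req#12 t=12ms (window 3): DENY
  req#13 t=12ms (window 3): DENY
  req#14 t=12ms (window 3): DENY
  req#15 t=12ms (window 3): DENY

Allowed counts by window: 4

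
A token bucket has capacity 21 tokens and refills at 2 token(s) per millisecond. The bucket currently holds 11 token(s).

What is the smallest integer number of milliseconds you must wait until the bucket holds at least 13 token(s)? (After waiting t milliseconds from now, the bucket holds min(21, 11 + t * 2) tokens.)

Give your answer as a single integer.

Need 11 + t * 2 >= 13, so t >= 2/2.
Smallest integer t = ceil(2/2) = 1.

Answer: 1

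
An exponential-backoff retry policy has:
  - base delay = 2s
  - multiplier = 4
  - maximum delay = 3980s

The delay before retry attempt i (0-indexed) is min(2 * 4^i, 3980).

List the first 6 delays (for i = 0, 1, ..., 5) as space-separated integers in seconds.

Computing each delay:
  i=0: min(2*4^0, 3980) = 2
  i=1: min(2*4^1, 3980) = 8
  i=2: min(2*4^2, 3980) = 32
  i=3: min(2*4^3, 3980) = 128
  i=4: min(2*4^4, 3980) = 512
  i=5: min(2*4^5, 3980) = 2048

Answer: 2 8 32 128 512 2048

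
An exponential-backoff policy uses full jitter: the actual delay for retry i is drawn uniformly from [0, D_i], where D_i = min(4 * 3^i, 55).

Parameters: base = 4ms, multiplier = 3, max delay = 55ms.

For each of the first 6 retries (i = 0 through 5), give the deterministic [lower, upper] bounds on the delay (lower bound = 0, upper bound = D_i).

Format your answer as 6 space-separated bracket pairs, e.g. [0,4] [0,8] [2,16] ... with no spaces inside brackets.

Computing bounds per retry:
  i=0: D_i=min(4*3^0,55)=4, bounds=[0,4]
  i=1: D_i=min(4*3^1,55)=12, bounds=[0,12]
  i=2: D_i=min(4*3^2,55)=36, bounds=[0,36]
  i=3: D_i=min(4*3^3,55)=55, bounds=[0,55]
  i=4: D_i=min(4*3^4,55)=55, bounds=[0,55]
  i=5: D_i=min(4*3^5,55)=55, bounds=[0,55]

Answer: [0,4] [0,12] [0,36] [0,55] [0,55] [0,55]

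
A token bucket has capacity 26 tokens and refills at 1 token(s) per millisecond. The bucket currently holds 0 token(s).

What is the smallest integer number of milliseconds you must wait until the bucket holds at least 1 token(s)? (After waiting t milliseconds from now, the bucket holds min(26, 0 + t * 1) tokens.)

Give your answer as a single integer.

Need 0 + t * 1 >= 1, so t >= 1/1.
Smallest integer t = ceil(1/1) = 1.

Answer: 1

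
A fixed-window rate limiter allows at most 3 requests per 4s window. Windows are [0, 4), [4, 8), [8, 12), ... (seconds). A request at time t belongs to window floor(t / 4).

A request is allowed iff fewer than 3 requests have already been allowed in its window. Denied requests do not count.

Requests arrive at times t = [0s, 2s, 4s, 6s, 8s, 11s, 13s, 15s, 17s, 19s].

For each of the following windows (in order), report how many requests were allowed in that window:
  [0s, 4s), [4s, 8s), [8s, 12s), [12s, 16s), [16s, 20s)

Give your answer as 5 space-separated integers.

Processing requests:
  req#1 t=0s (window 0): ALLOW
  req#2 t=2s (window 0): ALLOW
  req#3 t=4s (window 1): ALLOW
  req#4 t=6s (window 1): ALLOW
  req#5 t=8s (window 2): ALLOW
  req#6 t=11s (window 2): ALLOW
  req#7 t=13s (window 3): ALLOW
  req#8 t=15s (window 3): ALLOW
  req#9 t=17s (window 4): ALLOW
  req#10 t=19s (window 4): ALLOW

Allowed counts by window: 2 2 2 2 2

Answer: 2 2 2 2 2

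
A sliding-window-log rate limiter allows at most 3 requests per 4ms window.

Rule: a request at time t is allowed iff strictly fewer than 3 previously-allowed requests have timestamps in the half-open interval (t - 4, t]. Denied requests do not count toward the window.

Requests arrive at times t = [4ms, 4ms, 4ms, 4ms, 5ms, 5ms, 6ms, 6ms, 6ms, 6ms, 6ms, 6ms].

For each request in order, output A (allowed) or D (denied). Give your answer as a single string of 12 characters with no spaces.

Tracking allowed requests in the window:
  req#1 t=4ms: ALLOW
  req#2 t=4ms: ALLOW
  req#3 t=4ms: ALLOW
  req#4 t=4ms: DENY
  req#5 t=5ms: DENY
  req#6 t=5ms: DENY
  req#7 t=6ms: DENY
  req#8 t=6ms: DENY
  req#9 t=6ms: DENY
  req#10 t=6ms: DENY
  req#11 t=6ms: DENY
  req#12 t=6ms: DENY

Answer: AAADDDDDDDDD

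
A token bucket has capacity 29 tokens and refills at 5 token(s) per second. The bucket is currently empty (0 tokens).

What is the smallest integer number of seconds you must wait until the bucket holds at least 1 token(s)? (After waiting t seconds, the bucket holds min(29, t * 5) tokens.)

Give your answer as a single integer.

Answer: 1

Derivation:
Need t * 5 >= 1, so t >= 1/5.
Smallest integer t = ceil(1/5) = 1.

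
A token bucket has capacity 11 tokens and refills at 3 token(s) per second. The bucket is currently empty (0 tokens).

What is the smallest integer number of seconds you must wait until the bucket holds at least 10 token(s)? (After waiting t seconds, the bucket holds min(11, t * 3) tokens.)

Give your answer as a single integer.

Answer: 4

Derivation:
Need t * 3 >= 10, so t >= 10/3.
Smallest integer t = ceil(10/3) = 4.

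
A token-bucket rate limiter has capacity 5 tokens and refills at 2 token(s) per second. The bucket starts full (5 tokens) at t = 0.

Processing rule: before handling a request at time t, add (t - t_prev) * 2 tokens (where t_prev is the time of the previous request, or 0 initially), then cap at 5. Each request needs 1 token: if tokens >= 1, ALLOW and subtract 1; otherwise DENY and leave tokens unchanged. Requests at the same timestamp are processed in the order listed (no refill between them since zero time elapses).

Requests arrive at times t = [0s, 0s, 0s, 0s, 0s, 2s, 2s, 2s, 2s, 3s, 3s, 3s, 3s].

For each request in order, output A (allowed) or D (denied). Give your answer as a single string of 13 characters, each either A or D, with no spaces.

Simulating step by step:
  req#1 t=0s: ALLOW
  req#2 t=0s: ALLOW
  req#3 t=0s: ALLOW
  req#4 t=0s: ALLOW
  req#5 t=0s: ALLOW
  req#6 t=2s: ALLOW
  req#7 t=2s: ALLOW
  req#8 t=2s: ALLOW
  req#9 t=2s: ALLOW
  req#10 t=3s: ALLOW
  req#11 t=3s: ALLOW
  req#12 t=3s: DENY
  req#13 t=3s: DENY

Answer: AAAAAAAAAAADD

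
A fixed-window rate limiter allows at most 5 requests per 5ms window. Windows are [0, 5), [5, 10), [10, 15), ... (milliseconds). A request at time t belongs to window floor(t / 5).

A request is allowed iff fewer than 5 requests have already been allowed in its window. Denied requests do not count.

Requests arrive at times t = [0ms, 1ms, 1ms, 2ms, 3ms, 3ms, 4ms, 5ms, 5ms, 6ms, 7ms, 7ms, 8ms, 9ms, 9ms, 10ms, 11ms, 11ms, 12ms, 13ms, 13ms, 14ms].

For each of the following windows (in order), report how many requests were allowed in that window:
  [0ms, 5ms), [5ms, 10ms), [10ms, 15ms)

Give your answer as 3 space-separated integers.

Processing requests:
  req#1 t=0ms (window 0): ALLOW
  req#2 t=1ms (window 0): ALLOW
  req#3 t=1ms (window 0): ALLOW
  req#4 t=2ms (window 0): ALLOW
  req#5 t=3ms (window 0): ALLOW
  req#6 t=3ms (window 0): DENY
  req#7 t=4ms (window 0): DENY
  req#8 t=5ms (window 1): ALLOW
  req#9 t=5ms (window 1): ALLOW
  req#10 t=6ms (window 1): ALLOW
  req#11 t=7ms (window 1): ALLOW
  req#12 t=7ms (window 1): ALLOW
  req#13 t=8ms (window 1): DENY
  req#14 t=9ms (window 1): DENY
  req#15 t=9ms (window 1): DENY
  req#16 t=10ms (window 2): ALLOW
  req#17 t=11ms (window 2): ALLOW
  req#18 t=11ms (window 2): ALLOW
  req#19 t=12ms (window 2): ALLOW
  req#20 t=13ms (window 2): ALLOW
  req#21 t=13ms (window 2): DENY
  req#22 t=14ms (window 2): DENY

Allowed counts by window: 5 5 5

Answer: 5 5 5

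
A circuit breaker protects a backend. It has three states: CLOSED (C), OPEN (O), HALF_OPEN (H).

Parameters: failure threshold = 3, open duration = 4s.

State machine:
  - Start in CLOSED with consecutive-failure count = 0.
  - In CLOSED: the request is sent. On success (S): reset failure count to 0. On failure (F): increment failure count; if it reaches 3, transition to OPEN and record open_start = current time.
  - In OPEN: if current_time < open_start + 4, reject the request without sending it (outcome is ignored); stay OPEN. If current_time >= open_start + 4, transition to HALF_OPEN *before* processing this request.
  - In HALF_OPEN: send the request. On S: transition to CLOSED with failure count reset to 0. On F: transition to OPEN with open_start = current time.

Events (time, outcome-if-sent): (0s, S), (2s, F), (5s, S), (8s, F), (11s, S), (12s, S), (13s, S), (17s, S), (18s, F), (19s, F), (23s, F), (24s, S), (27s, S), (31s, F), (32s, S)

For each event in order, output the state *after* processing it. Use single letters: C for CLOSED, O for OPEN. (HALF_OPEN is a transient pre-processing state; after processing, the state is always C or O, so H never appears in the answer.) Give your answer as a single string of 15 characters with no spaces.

State after each event:
  event#1 t=0s outcome=S: state=CLOSED
  event#2 t=2s outcome=F: state=CLOSED
  event#3 t=5s outcome=S: state=CLOSED
  event#4 t=8s outcome=F: state=CLOSED
  event#5 t=11s outcome=S: state=CLOSED
  event#6 t=12s outcome=S: state=CLOSED
  event#7 t=13s outcome=S: state=CLOSED
  event#8 t=17s outcome=S: state=CLOSED
  event#9 t=18s outcome=F: state=CLOSED
  event#10 t=19s outcome=F: state=CLOSED
  event#11 t=23s outcome=F: state=OPEN
  event#12 t=24s outcome=S: state=OPEN
  event#13 t=27s outcome=S: state=CLOSED
  event#14 t=31s outcome=F: state=CLOSED
  event#15 t=32s outcome=S: state=CLOSED

Answer: CCCCCCCCCCOOCCC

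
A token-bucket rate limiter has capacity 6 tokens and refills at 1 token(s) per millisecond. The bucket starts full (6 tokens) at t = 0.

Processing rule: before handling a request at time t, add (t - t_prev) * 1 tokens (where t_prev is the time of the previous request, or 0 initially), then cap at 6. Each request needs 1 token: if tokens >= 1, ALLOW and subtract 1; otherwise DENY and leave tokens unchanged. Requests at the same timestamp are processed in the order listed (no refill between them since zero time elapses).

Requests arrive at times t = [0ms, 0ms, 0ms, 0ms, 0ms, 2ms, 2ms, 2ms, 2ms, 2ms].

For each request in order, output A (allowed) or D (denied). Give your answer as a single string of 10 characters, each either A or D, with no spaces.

Answer: AAAAAAAADD

Derivation:
Simulating step by step:
  req#1 t=0ms: ALLOW
  req#2 t=0ms: ALLOW
  req#3 t=0ms: ALLOW
  req#4 t=0ms: ALLOW
  req#5 t=0ms: ALLOW
  req#6 t=2ms: ALLOW
  req#7 t=2ms: ALLOW
  req#8 t=2ms: ALLOW
  req#9 t=2ms: DENY
  req#10 t=2ms: DENY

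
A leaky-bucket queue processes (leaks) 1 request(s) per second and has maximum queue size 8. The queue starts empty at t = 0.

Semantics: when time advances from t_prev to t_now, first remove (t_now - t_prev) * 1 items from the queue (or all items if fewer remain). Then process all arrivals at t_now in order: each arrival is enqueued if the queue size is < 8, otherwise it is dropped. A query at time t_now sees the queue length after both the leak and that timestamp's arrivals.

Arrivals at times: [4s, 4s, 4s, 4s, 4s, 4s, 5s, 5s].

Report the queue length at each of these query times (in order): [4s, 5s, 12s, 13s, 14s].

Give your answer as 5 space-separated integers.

Answer: 6 7 0 0 0

Derivation:
Queue lengths at query times:
  query t=4s: backlog = 6
  query t=5s: backlog = 7
  query t=12s: backlog = 0
  query t=13s: backlog = 0
  query t=14s: backlog = 0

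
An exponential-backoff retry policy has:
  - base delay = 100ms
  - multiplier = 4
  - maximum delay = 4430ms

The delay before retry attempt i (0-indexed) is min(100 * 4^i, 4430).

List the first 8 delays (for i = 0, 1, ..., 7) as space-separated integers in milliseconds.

Computing each delay:
  i=0: min(100*4^0, 4430) = 100
  i=1: min(100*4^1, 4430) = 400
  i=2: min(100*4^2, 4430) = 1600
  i=3: min(100*4^3, 4430) = 4430
  i=4: min(100*4^4, 4430) = 4430
  i=5: min(100*4^5, 4430) = 4430
  i=6: min(100*4^6, 4430) = 4430
  i=7: min(100*4^7, 4430) = 4430

Answer: 100 400 1600 4430 4430 4430 4430 4430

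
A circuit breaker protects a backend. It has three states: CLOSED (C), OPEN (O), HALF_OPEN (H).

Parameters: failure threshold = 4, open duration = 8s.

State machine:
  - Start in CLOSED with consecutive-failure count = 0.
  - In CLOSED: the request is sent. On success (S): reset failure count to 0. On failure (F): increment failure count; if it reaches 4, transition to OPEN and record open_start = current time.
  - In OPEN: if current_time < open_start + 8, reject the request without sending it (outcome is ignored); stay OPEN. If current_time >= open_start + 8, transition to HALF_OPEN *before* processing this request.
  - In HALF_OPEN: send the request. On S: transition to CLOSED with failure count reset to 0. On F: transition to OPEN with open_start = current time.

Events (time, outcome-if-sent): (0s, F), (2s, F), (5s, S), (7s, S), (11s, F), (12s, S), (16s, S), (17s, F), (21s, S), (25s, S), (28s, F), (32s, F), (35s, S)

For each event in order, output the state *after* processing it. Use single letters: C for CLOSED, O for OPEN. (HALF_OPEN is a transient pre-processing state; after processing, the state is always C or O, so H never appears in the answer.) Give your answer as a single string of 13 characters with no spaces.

Answer: CCCCCCCCCCCCC

Derivation:
State after each event:
  event#1 t=0s outcome=F: state=CLOSED
  event#2 t=2s outcome=F: state=CLOSED
  event#3 t=5s outcome=S: state=CLOSED
  event#4 t=7s outcome=S: state=CLOSED
  event#5 t=11s outcome=F: state=CLOSED
  event#6 t=12s outcome=S: state=CLOSED
  event#7 t=16s outcome=S: state=CLOSED
  event#8 t=17s outcome=F: state=CLOSED
  event#9 t=21s outcome=S: state=CLOSED
  event#10 t=25s outcome=S: state=CLOSED
  event#11 t=28s outcome=F: state=CLOSED
  event#12 t=32s outcome=F: state=CLOSED
  event#13 t=35s outcome=S: state=CLOSED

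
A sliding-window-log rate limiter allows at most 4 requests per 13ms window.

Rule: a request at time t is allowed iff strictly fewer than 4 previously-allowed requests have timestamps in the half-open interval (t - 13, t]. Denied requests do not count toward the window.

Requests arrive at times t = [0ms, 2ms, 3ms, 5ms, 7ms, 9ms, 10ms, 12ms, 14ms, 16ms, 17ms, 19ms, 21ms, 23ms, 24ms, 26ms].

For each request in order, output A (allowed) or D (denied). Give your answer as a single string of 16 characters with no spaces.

Answer: AAAADDDDAAAADDDD

Derivation:
Tracking allowed requests in the window:
  req#1 t=0ms: ALLOW
  req#2 t=2ms: ALLOW
  req#3 t=3ms: ALLOW
  req#4 t=5ms: ALLOW
  req#5 t=7ms: DENY
  req#6 t=9ms: DENY
  req#7 t=10ms: DENY
  req#8 t=12ms: DENY
  req#9 t=14ms: ALLOW
  req#10 t=16ms: ALLOW
  req#11 t=17ms: ALLOW
  req#12 t=19ms: ALLOW
  req#13 t=21ms: DENY
  req#14 t=23ms: DENY
  req#15 t=24ms: DENY
  req#16 t=26ms: DENY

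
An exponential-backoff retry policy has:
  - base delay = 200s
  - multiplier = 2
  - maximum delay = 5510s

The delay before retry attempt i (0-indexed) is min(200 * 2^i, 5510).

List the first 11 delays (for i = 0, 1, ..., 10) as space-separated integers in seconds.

Answer: 200 400 800 1600 3200 5510 5510 5510 5510 5510 5510

Derivation:
Computing each delay:
  i=0: min(200*2^0, 5510) = 200
  i=1: min(200*2^1, 5510) = 400
  i=2: min(200*2^2, 5510) = 800
  i=3: min(200*2^3, 5510) = 1600
  i=4: min(200*2^4, 5510) = 3200
  i=5: min(200*2^5, 5510) = 5510
  i=6: min(200*2^6, 5510) = 5510
  i=7: min(200*2^7, 5510) = 5510
  i=8: min(200*2^8, 5510) = 5510
  i=9: min(200*2^9, 5510) = 5510
  i=10: min(200*2^10, 5510) = 5510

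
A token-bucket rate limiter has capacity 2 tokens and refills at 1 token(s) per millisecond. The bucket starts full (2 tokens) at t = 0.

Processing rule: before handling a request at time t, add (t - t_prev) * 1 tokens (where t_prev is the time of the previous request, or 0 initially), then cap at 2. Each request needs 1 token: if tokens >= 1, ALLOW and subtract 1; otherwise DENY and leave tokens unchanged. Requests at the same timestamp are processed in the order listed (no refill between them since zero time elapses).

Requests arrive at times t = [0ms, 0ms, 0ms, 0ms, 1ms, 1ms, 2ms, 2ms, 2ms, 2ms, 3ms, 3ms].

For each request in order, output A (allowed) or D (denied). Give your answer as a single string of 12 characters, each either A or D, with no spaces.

Answer: AADDADADDDAD

Derivation:
Simulating step by step:
  req#1 t=0ms: ALLOW
  req#2 t=0ms: ALLOW
  req#3 t=0ms: DENY
  req#4 t=0ms: DENY
  req#5 t=1ms: ALLOW
  req#6 t=1ms: DENY
  req#7 t=2ms: ALLOW
  req#8 t=2ms: DENY
  req#9 t=2ms: DENY
  req#10 t=2ms: DENY
  req#11 t=3ms: ALLOW
  req#12 t=3ms: DENY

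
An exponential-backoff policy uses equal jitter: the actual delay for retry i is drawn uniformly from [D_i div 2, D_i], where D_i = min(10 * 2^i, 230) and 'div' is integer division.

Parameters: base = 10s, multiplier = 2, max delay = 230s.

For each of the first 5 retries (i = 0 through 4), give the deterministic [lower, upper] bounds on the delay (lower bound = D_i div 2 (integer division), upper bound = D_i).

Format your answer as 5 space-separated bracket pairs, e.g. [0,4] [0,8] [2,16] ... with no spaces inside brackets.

Computing bounds per retry:
  i=0: D_i=min(10*2^0,230)=10, bounds=[5,10]
  i=1: D_i=min(10*2^1,230)=20, bounds=[10,20]
  i=2: D_i=min(10*2^2,230)=40, bounds=[20,40]
  i=3: D_i=min(10*2^3,230)=80, bounds=[40,80]
  i=4: D_i=min(10*2^4,230)=160, bounds=[80,160]

Answer: [5,10] [10,20] [20,40] [40,80] [80,160]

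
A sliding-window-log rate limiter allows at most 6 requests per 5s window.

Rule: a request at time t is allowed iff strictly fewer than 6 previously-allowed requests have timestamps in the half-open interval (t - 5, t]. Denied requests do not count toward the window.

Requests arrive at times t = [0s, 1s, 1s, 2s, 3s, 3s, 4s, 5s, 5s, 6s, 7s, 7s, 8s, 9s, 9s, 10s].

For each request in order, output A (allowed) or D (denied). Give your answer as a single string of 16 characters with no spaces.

Answer: AAAAAADADAAAAADA

Derivation:
Tracking allowed requests in the window:
  req#1 t=0s: ALLOW
  req#2 t=1s: ALLOW
  req#3 t=1s: ALLOW
  req#4 t=2s: ALLOW
  req#5 t=3s: ALLOW
  req#6 t=3s: ALLOW
  req#7 t=4s: DENY
  req#8 t=5s: ALLOW
  req#9 t=5s: DENY
  req#10 t=6s: ALLOW
  req#11 t=7s: ALLOW
  req#12 t=7s: ALLOW
  req#13 t=8s: ALLOW
  req#14 t=9s: ALLOW
  req#15 t=9s: DENY
  req#16 t=10s: ALLOW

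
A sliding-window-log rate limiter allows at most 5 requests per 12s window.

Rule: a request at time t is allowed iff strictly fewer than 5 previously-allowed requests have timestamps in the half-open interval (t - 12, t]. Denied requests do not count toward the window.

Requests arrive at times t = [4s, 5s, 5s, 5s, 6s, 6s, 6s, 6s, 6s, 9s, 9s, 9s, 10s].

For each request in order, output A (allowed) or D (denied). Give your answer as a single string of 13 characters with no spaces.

Tracking allowed requests in the window:
  req#1 t=4s: ALLOW
  req#2 t=5s: ALLOW
  req#3 t=5s: ALLOW
  req#4 t=5s: ALLOW
  req#5 t=6s: ALLOW
  req#6 t=6s: DENY
  req#7 t=6s: DENY
  req#8 t=6s: DENY
  req#9 t=6s: DENY
  req#10 t=9s: DENY
  req#11 t=9s: DENY
  req#12 t=9s: DENY
  req#13 t=10s: DENY

Answer: AAAAADDDDDDDD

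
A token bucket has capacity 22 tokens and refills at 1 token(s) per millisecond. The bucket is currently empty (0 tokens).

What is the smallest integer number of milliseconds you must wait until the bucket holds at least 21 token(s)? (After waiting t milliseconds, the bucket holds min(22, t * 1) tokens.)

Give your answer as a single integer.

Answer: 21

Derivation:
Need t * 1 >= 21, so t >= 21/1.
Smallest integer t = ceil(21/1) = 21.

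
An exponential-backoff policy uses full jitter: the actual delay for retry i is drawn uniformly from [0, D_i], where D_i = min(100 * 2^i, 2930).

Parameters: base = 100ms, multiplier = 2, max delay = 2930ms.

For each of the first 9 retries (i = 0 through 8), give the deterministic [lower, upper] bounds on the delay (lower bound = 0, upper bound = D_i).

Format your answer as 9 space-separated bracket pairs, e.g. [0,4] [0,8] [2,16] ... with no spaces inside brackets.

Answer: [0,100] [0,200] [0,400] [0,800] [0,1600] [0,2930] [0,2930] [0,2930] [0,2930]

Derivation:
Computing bounds per retry:
  i=0: D_i=min(100*2^0,2930)=100, bounds=[0,100]
  i=1: D_i=min(100*2^1,2930)=200, bounds=[0,200]
  i=2: D_i=min(100*2^2,2930)=400, bounds=[0,400]
  i=3: D_i=min(100*2^3,2930)=800, bounds=[0,800]
  i=4: D_i=min(100*2^4,2930)=1600, bounds=[0,1600]
  i=5: D_i=min(100*2^5,2930)=2930, bounds=[0,2930]
  i=6: D_i=min(100*2^6,2930)=2930, bounds=[0,2930]
  i=7: D_i=min(100*2^7,2930)=2930, bounds=[0,2930]
  i=8: D_i=min(100*2^8,2930)=2930, bounds=[0,2930]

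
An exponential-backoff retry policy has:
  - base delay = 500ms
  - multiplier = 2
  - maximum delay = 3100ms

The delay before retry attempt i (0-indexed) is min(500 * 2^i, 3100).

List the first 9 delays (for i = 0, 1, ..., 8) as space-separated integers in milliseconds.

Computing each delay:
  i=0: min(500*2^0, 3100) = 500
  i=1: min(500*2^1, 3100) = 1000
  i=2: min(500*2^2, 3100) = 2000
  i=3: min(500*2^3, 3100) = 3100
  i=4: min(500*2^4, 3100) = 3100
  i=5: min(500*2^5, 3100) = 3100
  i=6: min(500*2^6, 3100) = 3100
  i=7: min(500*2^7, 3100) = 3100
  i=8: min(500*2^8, 3100) = 3100

Answer: 500 1000 2000 3100 3100 3100 3100 3100 3100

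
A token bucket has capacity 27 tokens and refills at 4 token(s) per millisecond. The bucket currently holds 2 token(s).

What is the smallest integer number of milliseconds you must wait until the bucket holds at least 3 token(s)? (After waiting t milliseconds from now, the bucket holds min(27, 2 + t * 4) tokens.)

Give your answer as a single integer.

Need 2 + t * 4 >= 3, so t >= 1/4.
Smallest integer t = ceil(1/4) = 1.

Answer: 1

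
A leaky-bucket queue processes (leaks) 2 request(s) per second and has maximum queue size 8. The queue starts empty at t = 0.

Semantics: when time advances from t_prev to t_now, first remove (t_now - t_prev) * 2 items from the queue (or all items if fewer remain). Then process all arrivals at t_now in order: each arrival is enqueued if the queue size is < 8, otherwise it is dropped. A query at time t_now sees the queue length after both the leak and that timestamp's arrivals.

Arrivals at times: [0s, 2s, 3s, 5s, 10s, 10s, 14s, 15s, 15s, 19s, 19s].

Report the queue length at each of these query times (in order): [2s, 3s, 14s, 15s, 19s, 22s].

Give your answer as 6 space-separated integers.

Queue lengths at query times:
  query t=2s: backlog = 1
  query t=3s: backlog = 1
  query t=14s: backlog = 1
  query t=15s: backlog = 2
  query t=19s: backlog = 2
  query t=22s: backlog = 0

Answer: 1 1 1 2 2 0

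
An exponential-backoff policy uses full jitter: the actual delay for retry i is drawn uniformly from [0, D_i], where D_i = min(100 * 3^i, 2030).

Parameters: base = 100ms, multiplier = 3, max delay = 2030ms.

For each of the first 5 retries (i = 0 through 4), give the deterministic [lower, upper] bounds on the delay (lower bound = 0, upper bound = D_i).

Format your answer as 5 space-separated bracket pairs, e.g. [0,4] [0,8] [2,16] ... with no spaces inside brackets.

Answer: [0,100] [0,300] [0,900] [0,2030] [0,2030]

Derivation:
Computing bounds per retry:
  i=0: D_i=min(100*3^0,2030)=100, bounds=[0,100]
  i=1: D_i=min(100*3^1,2030)=300, bounds=[0,300]
  i=2: D_i=min(100*3^2,2030)=900, bounds=[0,900]
  i=3: D_i=min(100*3^3,2030)=2030, bounds=[0,2030]
  i=4: D_i=min(100*3^4,2030)=2030, bounds=[0,2030]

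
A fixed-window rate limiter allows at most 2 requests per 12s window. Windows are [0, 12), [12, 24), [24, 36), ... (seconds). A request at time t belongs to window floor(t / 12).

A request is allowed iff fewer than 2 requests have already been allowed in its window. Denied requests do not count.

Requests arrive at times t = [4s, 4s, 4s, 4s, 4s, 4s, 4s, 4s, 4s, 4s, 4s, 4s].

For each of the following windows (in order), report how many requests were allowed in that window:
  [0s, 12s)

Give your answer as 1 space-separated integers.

Processing requests:
  req#1 t=4s (window 0): ALLOW
  req#2 t=4s (window 0): ALLOW
  req#3 t=4s (window 0): DENY
  req#4 t=4s (window 0): DENY
  req#5 t=4s (window 0): DENY
  req#6 t=4s (window 0): DENY
  req#7 t=4s (window 0): DENY
  req#8 t=4s (window 0): DENY
  req#9 t=4s (window 0): DENY
  req#10 t=4s (window 0): DENY
  req#11 t=4s (window 0): DENY
  req#12 t=4s (window 0): DENY

Allowed counts by window: 2

Answer: 2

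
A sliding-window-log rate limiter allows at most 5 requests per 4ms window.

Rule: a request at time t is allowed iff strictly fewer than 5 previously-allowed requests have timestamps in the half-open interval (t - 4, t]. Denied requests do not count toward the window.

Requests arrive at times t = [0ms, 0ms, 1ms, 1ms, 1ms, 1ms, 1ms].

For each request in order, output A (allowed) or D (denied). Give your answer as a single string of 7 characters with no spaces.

Tracking allowed requests in the window:
  req#1 t=0ms: ALLOW
  req#2 t=0ms: ALLOW
  req#3 t=1ms: ALLOW
  req#4 t=1ms: ALLOW
  req#5 t=1ms: ALLOW
  req#6 t=1ms: DENY
  req#7 t=1ms: DENY

Answer: AAAAADD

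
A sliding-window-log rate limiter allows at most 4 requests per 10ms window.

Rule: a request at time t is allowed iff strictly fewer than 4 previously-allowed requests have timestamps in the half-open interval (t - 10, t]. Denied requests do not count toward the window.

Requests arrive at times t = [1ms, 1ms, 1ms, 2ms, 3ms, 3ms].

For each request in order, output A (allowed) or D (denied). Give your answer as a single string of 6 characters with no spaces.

Answer: AAAADD

Derivation:
Tracking allowed requests in the window:
  req#1 t=1ms: ALLOW
  req#2 t=1ms: ALLOW
  req#3 t=1ms: ALLOW
  req#4 t=2ms: ALLOW
  req#5 t=3ms: DENY
  req#6 t=3ms: DENY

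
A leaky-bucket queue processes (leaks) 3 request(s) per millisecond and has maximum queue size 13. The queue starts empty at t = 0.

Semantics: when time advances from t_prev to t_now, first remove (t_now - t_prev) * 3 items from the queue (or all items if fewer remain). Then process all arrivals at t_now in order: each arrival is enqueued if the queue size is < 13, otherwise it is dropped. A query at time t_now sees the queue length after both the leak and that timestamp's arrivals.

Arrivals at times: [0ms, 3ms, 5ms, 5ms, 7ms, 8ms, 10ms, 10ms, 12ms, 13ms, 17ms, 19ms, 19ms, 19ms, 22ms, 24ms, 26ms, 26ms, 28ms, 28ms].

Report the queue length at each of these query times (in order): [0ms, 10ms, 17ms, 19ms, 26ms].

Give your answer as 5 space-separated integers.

Queue lengths at query times:
  query t=0ms: backlog = 1
  query t=10ms: backlog = 2
  query t=17ms: backlog = 1
  query t=19ms: backlog = 3
  query t=26ms: backlog = 2

Answer: 1 2 1 3 2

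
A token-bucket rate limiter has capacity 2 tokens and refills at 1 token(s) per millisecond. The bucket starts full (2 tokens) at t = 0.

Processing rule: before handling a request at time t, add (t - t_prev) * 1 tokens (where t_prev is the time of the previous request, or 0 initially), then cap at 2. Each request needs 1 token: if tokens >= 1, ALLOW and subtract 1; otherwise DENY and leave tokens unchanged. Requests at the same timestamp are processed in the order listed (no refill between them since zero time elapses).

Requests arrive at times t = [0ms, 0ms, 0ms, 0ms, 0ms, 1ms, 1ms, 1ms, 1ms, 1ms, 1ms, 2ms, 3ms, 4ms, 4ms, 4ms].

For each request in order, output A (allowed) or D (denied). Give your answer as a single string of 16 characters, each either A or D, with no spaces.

Answer: AADDDADDDDDAAADD

Derivation:
Simulating step by step:
  req#1 t=0ms: ALLOW
  req#2 t=0ms: ALLOW
  req#3 t=0ms: DENY
  req#4 t=0ms: DENY
  req#5 t=0ms: DENY
  req#6 t=1ms: ALLOW
  req#7 t=1ms: DENY
  req#8 t=1ms: DENY
  req#9 t=1ms: DENY
  req#10 t=1ms: DENY
  req#11 t=1ms: DENY
  req#12 t=2ms: ALLOW
  req#13 t=3ms: ALLOW
  req#14 t=4ms: ALLOW
  req#15 t=4ms: DENY
  req#16 t=4ms: DENY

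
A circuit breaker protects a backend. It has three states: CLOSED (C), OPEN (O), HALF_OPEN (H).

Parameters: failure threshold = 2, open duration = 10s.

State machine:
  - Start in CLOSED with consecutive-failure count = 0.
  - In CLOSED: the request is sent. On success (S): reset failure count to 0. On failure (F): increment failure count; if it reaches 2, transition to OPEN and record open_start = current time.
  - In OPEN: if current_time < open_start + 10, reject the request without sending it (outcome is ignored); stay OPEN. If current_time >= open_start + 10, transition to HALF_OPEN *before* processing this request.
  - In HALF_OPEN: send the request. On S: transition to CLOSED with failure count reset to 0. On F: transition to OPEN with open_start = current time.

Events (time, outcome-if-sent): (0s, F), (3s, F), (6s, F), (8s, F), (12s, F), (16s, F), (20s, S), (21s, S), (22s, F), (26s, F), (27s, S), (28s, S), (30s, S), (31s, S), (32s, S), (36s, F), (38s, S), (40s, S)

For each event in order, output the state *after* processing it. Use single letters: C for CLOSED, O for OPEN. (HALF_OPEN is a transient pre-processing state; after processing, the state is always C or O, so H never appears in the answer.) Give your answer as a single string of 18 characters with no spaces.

State after each event:
  event#1 t=0s outcome=F: state=CLOSED
  event#2 t=3s outcome=F: state=OPEN
  event#3 t=6s outcome=F: state=OPEN
  event#4 t=8s outcome=F: state=OPEN
  event#5 t=12s outcome=F: state=OPEN
  event#6 t=16s outcome=F: state=OPEN
  event#7 t=20s outcome=S: state=OPEN
  event#8 t=21s outcome=S: state=OPEN
  event#9 t=22s outcome=F: state=OPEN
  event#10 t=26s outcome=F: state=OPEN
  event#11 t=27s outcome=S: state=OPEN
  event#12 t=28s outcome=S: state=OPEN
  event#13 t=30s outcome=S: state=OPEN
  event#14 t=31s outcome=S: state=OPEN
  event#15 t=32s outcome=S: state=OPEN
  event#16 t=36s outcome=F: state=OPEN
  event#17 t=38s outcome=S: state=OPEN
  event#18 t=40s outcome=S: state=OPEN

Answer: COOOOOOOOOOOOOOOOO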